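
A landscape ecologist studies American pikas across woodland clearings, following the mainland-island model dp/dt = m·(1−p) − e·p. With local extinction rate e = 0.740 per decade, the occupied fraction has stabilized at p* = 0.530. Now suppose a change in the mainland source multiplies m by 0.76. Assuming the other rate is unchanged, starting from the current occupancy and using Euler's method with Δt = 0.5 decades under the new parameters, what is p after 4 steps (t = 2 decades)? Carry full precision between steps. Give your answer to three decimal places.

Balance m(1−p*) = e·p* gives m = e·p*/(1−p*) = 0.740×0.53000/0.47000 = 0.83447.
Starting from p₀ = 0.53000; update p ← p + (dp/dt)·Δt with the new parameters.
t = 0.5: p = 0.53000 + (-0.04706) = 0.48294
t = 1: p = 0.48294 + (-0.01473) = 0.46821
t = 1.5: p = 0.46821 + (-0.00461) = 0.46360
t = 2: p = 0.46360 + (-0.00144) = 0.46216

0.462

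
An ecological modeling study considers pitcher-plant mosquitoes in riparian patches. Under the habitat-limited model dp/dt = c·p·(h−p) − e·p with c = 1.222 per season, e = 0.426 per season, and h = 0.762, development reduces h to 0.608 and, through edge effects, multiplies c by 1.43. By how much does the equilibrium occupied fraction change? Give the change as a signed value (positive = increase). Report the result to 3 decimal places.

Before: p* = h − e/c = 0.762 − 0.426/1.222 = 0.762 − 0.3486 = 0.4134.
After: c = 1.74746, e = 0.426, h = 0.608; p* = 0.608 − 0.426/1.74746 = 0.3642.
Δp* = 0.3642 − 0.4134 = -0.0492.

-0.049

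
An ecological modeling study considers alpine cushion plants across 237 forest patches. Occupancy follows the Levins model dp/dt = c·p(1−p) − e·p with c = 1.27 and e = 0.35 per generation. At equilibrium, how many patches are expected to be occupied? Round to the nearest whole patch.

172

p* = 1 − e/c = 1 − 0.35/1.27 = 0.7244.
Expected occupied patches = N × p* = 237 × 0.7244 = 171.69 ≈ 172.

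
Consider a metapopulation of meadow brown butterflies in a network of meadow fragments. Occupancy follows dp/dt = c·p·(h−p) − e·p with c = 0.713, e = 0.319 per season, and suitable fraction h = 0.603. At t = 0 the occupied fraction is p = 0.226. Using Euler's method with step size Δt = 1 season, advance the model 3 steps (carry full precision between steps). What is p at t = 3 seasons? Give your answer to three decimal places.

0.198

Update rule: p ← p + [c·p·(h−p) − e·p]·Δt with Δt = 1.
p: 0.22600 → 0.21466  (Δp = -0.01134)
p: 0.21466 → 0.20562  (Δp = -0.00904)
p: 0.20562 → 0.19828  (Δp = -0.00733)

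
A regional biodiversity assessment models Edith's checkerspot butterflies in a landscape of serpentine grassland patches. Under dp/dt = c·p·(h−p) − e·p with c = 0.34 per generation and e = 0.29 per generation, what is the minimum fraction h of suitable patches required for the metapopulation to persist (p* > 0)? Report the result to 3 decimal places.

0.853

p* = h − e/c is positive only when h > e/c.
h_min = e/c = 0.29/0.34 = 0.8529.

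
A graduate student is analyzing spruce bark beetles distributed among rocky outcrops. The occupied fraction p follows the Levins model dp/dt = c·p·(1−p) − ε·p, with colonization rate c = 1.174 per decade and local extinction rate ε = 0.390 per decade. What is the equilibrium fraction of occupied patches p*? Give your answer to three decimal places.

At equilibrium, colonization balances extinction: c·p*·(1−p*) = ε·p*.
So p* = 1 − ε/c = 1 − 0.390/1.174 = 1 − 0.3322 = 0.6678.

0.668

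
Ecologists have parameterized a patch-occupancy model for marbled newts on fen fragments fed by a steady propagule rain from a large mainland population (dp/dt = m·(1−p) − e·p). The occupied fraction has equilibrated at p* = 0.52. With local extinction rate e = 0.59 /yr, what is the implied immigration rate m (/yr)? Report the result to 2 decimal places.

At equilibrium m(1−p*) = e·p*, so m = e·p*/(1−p*).
m = 0.59 × 0.52 / 0.4800 = 0.3068/0.4800 = 0.6392.

0.64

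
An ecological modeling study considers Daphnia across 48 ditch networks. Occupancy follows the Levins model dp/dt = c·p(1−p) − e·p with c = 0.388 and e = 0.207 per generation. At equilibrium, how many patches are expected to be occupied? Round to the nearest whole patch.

22

p* = 1 − e/c = 1 − 0.207/0.388 = 0.4665.
Expected occupied patches = N × p* = 48 × 0.4665 = 22.39 ≈ 22.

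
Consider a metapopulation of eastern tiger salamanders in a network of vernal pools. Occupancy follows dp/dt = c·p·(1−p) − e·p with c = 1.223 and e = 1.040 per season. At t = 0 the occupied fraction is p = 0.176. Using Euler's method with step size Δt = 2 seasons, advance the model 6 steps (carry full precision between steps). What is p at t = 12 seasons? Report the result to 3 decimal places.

0.151

Update rule: p ← p + [c·p·(1−p) − e·p]·Δt with Δt = 2.
step 1: Δp = -0.01135, p = 0.16465
step 2: Δp = -0.00605, p = 0.15860
step 3: Δp = -0.00348, p = 0.15512
step 4: Δp = -0.00208, p = 0.15304
step 5: Δp = -0.00128, p = 0.15176
step 6: Δp = -0.00079, p = 0.15097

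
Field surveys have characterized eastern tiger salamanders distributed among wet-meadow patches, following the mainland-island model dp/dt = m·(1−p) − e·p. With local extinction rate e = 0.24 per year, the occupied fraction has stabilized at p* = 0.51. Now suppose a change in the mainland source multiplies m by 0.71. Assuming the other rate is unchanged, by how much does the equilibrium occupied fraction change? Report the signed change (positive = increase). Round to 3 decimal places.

Balance m(1−p*) = e·p* gives m = e·p*/(1−p*) = 0.24×0.51000/0.49000 = 0.24980.
New p* = m/(m+e) = 0.17736/(0.17736+0.24000) = 0.42496.
Δp* = 0.42496 − 0.51000 = -0.08504.

-0.085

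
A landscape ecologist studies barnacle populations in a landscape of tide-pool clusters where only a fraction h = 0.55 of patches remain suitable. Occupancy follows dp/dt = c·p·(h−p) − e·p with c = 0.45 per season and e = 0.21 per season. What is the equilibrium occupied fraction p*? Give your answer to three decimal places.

0.083

Setting dp/dt = 0 and dividing by p* gives c·(h−p*) = e.
So p* = h − e/c = 0.55 − 0.21/0.45 = 0.55 − 0.4667 = 0.0833.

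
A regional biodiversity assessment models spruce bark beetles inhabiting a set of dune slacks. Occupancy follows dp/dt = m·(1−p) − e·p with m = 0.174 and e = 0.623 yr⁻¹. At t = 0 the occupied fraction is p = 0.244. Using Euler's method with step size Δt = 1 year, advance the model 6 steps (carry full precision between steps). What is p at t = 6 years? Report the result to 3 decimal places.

0.218

Update rule: p ← p + [m·(1−p) − e·p]·Δt with Δt = 1.
step 1: Δp = -0.02047, p = 0.22353
step 2: Δp = -0.00416, p = 0.21938
step 3: Δp = -0.00084, p = 0.21853
step 4: Δp = -0.00017, p = 0.21836
step 5: Δp = -0.00003, p = 0.21833
step 6: Δp = -0.00001, p = 0.21832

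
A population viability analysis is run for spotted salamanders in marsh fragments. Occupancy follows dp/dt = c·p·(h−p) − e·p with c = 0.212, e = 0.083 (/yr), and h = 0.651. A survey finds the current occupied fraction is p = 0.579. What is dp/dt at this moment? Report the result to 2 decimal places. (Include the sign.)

-0.04

Colonization term: c·p·(h−p) = 0.212×0.579×0.0720 = 0.00884.
Extinction term: e·p = 0.04806.
dp/dt = 0.00884 − 0.04806 = -0.03922.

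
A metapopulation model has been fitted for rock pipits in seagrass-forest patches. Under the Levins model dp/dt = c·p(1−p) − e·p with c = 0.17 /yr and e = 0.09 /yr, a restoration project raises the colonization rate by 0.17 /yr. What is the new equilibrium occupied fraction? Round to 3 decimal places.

Before: p* = 1 − 0.09/0.17 = 0.4706.
After the change, c = 0.34, e = 0.09, so p* = 1 − 0.09/0.34 = 0.7353.

0.735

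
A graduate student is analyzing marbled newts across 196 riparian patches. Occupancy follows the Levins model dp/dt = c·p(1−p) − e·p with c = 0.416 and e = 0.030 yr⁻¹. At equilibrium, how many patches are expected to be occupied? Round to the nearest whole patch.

182

p* = 1 − e/c = 1 − 0.030/0.416 = 0.9279.
Expected occupied patches = N × p* = 196 × 0.9279 = 181.87 ≈ 182.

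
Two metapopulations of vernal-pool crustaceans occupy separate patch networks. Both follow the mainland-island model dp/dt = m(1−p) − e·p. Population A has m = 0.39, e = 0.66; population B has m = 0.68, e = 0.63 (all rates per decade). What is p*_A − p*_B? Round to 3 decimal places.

A: p*_A = m/(m+e) = 0.39/1.0500 = 0.3714.
B: p*_B = 0.68/1.3100 = 0.5191.
p*_A − p*_B = 0.3714 − 0.5191 = -0.1477.

-0.148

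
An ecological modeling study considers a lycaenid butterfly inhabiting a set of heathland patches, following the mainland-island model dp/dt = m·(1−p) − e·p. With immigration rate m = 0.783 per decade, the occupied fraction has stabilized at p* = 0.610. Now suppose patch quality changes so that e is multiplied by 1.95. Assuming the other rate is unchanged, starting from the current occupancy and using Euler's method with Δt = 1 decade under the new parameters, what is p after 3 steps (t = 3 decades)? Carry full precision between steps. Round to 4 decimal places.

0.3729

Balance m(1−p*) = e·p* gives e = m(1−p*)/p* = 0.783×0.39000/0.61000 = 0.50061.
Starting from p₀ = 0.61000; update p ← p + (dp/dt)·Δt with the new parameters.
t = 1: p = 0.61000 + (-0.29010) = 0.31990
t = 2: p = 0.31990 + (+0.22024) = 0.54014
t = 3: p = 0.54014 + (-0.16720) = 0.37294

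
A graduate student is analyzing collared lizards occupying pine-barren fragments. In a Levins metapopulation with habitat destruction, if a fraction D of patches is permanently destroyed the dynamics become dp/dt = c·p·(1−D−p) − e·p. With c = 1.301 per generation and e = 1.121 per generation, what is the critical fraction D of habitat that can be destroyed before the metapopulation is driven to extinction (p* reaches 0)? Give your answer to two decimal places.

0.14

The nontrivial equilibrium is p* = (1−D) − e/c; extinction occurs when this hits zero.
So D_crit = 1 − e/c = 1 − 1.121/1.301 = 1 − 0.8616 = 0.1384.
Note this equals the original equilibrium occupancy — the Levins extinction-debt result.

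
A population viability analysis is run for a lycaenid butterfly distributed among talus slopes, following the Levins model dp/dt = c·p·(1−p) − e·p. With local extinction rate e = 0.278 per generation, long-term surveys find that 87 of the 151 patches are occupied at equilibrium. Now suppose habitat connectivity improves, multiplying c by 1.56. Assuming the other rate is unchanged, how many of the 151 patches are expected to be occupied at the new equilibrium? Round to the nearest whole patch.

110

Observed p* = 87/151 = 0.57616.
Balance c(1−p*) = e gives c = e/(1 − 0.57616) = 0.278/0.42384 = 0.65591.
New p* = 1 − e/c = 1 − 0.27800/1.02322 = 0.72831.
Expected occupied = 151 × 0.72831 = 109.97 ≈ 110.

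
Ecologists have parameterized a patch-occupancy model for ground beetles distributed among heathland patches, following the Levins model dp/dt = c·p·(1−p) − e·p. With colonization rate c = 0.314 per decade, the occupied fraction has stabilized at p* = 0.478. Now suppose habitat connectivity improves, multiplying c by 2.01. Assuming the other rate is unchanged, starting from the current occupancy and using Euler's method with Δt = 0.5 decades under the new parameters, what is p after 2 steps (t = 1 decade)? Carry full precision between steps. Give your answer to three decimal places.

0.554

Balance c(1−p*) = e gives e = 0.314×(1 − 0.47800) = 0.16391.
Starting from p₀ = 0.47800; update p ← p + (dp/dt)·Δt with the new parameters.
t = 0.5: p = 0.47800 + (+0.03957) = 0.51757
t = 1: p = 0.51757 + (+0.03638) = 0.55394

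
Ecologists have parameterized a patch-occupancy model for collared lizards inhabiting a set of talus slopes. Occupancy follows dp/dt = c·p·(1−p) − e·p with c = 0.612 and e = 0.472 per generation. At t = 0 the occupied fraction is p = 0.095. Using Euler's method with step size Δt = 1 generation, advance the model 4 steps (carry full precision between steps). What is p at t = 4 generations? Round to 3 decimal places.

0.127

Update rule: p ← p + [c·p·(1−p) − e·p]·Δt with Δt = 1.
p: 0.09500 → 0.10278  (Δp = +0.00778)
p: 0.10278 → 0.11070  (Δp = +0.00792)
p: 0.11070 → 0.11870  (Δp = +0.00800)
p: 0.11870 → 0.12669  (Δp = +0.00800)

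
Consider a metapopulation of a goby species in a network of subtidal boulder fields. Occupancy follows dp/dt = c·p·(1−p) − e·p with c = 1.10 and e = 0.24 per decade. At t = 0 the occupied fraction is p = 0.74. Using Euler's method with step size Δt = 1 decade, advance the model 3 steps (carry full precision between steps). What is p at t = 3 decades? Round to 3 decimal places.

Update rule: p ← p + [c·p·(1−p) − e·p]·Δt with Δt = 1.
  1  |  dp/dt·Δt = +0.034040  |  p_1 = 0.774040
  2  |  dp/dt·Δt = +0.006623  |  p_2 = 0.780663
  3  |  dp/dt·Δt = +0.000992  |  p_3 = 0.781655

0.782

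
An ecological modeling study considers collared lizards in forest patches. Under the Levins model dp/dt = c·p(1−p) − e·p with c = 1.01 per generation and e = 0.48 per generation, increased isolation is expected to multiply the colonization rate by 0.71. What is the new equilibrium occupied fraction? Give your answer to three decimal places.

0.331

Before: p* = 1 − 0.48/1.01 = 0.5248.
After the change, c = 0.7171, e = 0.48, so p* = 1 − 0.48/0.7171 = 0.3306.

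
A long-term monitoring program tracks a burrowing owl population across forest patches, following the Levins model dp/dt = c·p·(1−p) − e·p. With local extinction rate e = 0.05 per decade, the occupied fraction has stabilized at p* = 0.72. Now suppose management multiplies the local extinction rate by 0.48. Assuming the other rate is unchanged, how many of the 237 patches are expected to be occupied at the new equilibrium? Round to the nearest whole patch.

205

Balance c(1−p*) = e gives c = e/(1 − 0.72000) = 0.05/0.28000 = 0.17857.
New p* = 1 − e/c = 1 − 0.02400/0.17857 = 0.86560.
Expected occupied = 237 × 0.86560 = 205.15 ≈ 205.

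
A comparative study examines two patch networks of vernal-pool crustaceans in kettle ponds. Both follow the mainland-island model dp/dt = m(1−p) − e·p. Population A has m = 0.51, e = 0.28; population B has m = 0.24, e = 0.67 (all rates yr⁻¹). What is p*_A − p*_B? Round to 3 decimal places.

A: p*_A = m/(m+e) = 0.51/0.7900 = 0.6456.
B: p*_B = 0.24/0.9100 = 0.2637.
p*_A − p*_B = 0.6456 − 0.2637 = 0.3818.

0.382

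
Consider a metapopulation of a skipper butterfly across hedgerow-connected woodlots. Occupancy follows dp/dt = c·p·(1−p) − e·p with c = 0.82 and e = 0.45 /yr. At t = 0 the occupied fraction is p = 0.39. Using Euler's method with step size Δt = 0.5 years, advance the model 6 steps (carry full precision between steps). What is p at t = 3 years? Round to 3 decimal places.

0.431

Update rule: p ← p + [c·p·(1−p) − e·p]·Δt with Δt = 0.5.
p: 0.39000 → 0.39979  (Δp = +0.00979)
p: 0.39979 → 0.40822  (Δp = +0.00843)
p: 0.40822 → 0.41542  (Δp = +0.00720)
p: 0.41542 → 0.42151  (Δp = +0.00610)
p: 0.42151 → 0.42665  (Δp = +0.00513)
p: 0.42665 → 0.43095  (Δp = +0.00430)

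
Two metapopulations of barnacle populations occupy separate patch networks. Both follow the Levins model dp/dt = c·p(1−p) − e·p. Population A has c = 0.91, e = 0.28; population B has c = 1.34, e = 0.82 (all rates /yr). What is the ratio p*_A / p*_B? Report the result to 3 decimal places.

1.784

A: p*_A = 1 − 0.28/0.91 = 0.6923.
B: p*_B = 1 − 0.82/1.34 = 0.3881.
p*_A / p*_B = 0.6923/0.3881 = 1.7840.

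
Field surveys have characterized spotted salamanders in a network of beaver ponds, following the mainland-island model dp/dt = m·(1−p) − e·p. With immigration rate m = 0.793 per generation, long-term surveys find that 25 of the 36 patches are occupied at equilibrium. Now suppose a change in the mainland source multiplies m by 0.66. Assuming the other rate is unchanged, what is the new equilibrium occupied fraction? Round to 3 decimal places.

Observed p* = 25/36 = 0.69444.
Balance m(1−p*) = e·p* gives e = m(1−p*)/p* = 0.793×0.30556/0.69444 = 0.34893.
New p* = m/(m+e) = 0.52338/(0.52338+0.34893) = 0.59999.

0.600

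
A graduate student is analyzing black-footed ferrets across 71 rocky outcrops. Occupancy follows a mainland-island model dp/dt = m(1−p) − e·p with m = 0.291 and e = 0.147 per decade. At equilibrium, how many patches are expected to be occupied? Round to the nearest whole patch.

p* = m/(m+e) = 0.291/0.4380 = 0.6644.
Expected occupied patches = N × p* = 71 × 0.6644 = 47.17 ≈ 47.

47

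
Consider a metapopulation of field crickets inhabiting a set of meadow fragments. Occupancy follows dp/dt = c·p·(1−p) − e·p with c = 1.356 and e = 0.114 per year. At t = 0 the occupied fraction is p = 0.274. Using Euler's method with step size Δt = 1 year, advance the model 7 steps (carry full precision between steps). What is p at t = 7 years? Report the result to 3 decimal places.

Update rule: p ← p + [c·p·(1−p) − e·p]·Δt with Δt = 1.
  1  |  dp/dt·Δt = +0.238505  |  p_1 = 0.512505
  2  |  dp/dt·Δt = +0.280362  |  p_2 = 0.792867
  3  |  dp/dt·Δt = +0.132307  |  p_3 = 0.925175
  4  |  dp/dt·Δt = -0.011599  |  p_4 = 0.913576
  5  |  dp/dt·Δt = +0.002915  |  p_5 = 0.916491
  6  |  dp/dt·Δt = -0.000698  |  p_6 = 0.915793
  7  |  dp/dt·Δt = +0.000169  |  p_7 = 0.915962

0.916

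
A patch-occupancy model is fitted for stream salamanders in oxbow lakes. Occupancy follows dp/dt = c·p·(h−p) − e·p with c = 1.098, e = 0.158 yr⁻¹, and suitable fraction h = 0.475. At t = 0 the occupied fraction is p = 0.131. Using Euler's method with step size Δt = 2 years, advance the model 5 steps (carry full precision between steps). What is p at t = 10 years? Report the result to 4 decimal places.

Update rule: p ← p + [c·p·(h−p) − e·p]·Δt with Δt = 2.
t = 2: p = 0.13100 + (+0.05756) = 0.18856
t = 4: p = 0.18856 + (+0.05902) = 0.24759
t = 6: p = 0.24759 + (+0.04541) = 0.29299
t = 8: p = 0.29299 + (+0.02452) = 0.31751
t = 10: p = 0.31751 + (+0.00947) = 0.32699

0.3270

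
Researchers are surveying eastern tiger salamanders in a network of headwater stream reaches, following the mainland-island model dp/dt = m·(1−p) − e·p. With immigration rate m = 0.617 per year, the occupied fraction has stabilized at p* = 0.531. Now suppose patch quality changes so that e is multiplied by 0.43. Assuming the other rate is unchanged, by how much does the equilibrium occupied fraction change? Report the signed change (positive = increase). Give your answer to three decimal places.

Balance m(1−p*) = e·p* gives e = m(1−p*)/p* = 0.617×0.46900/0.53100 = 0.54496.
New p* = m/(m+e) = 0.61700/(0.61700+0.23433) = 0.72475.
Δp* = 0.72475 − 0.53100 = +0.19375.

0.194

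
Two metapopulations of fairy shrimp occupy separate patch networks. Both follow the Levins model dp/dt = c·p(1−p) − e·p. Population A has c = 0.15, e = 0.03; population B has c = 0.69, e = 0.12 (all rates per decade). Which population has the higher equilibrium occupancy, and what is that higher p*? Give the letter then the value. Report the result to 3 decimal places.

A: p*_A = 1 − 0.03/0.15 = 0.8000.
B: p*_B = 1 − 0.12/0.69 = 0.8261.
B is higher at 0.8261.

B, 0.826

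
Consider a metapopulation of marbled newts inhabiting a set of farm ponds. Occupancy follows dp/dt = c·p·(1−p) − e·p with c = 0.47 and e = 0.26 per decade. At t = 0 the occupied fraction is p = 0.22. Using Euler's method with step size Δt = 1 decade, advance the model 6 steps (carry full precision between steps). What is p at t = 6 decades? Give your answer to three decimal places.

0.349

Update rule: p ← p + [c·p·(1−p) − e·p]·Δt with Δt = 1.
p: 0.22000 → 0.24345  (Δp = +0.02345)
p: 0.24345 → 0.26672  (Δp = +0.02327)
p: 0.26672 → 0.28930  (Δp = +0.02258)
p: 0.28930 → 0.31071  (Δp = +0.02142)
p: 0.31071 → 0.33059  (Δp = +0.01987)
p: 0.33059 → 0.34865  (Δp = +0.01806)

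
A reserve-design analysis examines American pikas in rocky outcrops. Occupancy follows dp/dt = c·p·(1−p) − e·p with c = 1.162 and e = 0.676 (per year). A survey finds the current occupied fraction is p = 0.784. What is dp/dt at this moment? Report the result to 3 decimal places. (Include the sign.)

-0.333

Colonization term: c·p·(1−p) = 1.162×0.784×0.2160 = 0.19678.
Extinction term: e·p = 0.52998.
dp/dt = 0.19678 − 0.52998 = -0.33321.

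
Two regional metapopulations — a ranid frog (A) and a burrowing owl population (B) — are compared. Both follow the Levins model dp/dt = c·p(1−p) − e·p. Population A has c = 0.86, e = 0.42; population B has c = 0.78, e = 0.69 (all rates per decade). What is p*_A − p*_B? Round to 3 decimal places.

A: p*_A = 1 − 0.42/0.86 = 0.5116.
B: p*_B = 1 − 0.69/0.78 = 0.1154.
p*_A − p*_B = 0.5116 − 0.1154 = 0.3962.

0.396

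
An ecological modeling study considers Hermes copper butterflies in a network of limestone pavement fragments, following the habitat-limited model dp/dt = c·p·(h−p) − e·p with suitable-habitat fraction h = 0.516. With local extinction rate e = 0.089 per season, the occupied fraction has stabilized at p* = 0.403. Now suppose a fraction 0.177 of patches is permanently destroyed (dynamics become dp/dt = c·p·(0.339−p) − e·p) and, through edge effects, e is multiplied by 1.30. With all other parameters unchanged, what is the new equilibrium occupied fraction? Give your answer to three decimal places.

Balance c(h−p*) = e gives c = e/(0.516 − 0.40300) = 0.089/0.11300 = 0.78761.
New p* = 0.339 − e/c = 0.339 − 0.11570/0.78761 = 0.19210.

0.192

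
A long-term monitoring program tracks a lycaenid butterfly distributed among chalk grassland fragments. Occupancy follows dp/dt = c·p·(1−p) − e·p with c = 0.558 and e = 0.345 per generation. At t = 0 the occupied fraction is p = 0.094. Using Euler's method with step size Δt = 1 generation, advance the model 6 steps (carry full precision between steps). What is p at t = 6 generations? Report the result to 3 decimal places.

0.203

Update rule: p ← p + [c·p·(1−p) − e·p]·Δt with Δt = 1.
  1  |  dp/dt·Δt = +0.015092  |  p_1 = 0.109092
  2  |  dp/dt·Δt = +0.016596  |  p_2 = 0.125687
  3  |  dp/dt·Δt = +0.017957  |  p_3 = 0.143644
  4  |  dp/dt·Δt = +0.019083  |  p_4 = 0.162726
  5  |  dp/dt·Δt = +0.019885  |  p_5 = 0.182611
  6  |  dp/dt·Δt = +0.020289  |  p_6 = 0.202900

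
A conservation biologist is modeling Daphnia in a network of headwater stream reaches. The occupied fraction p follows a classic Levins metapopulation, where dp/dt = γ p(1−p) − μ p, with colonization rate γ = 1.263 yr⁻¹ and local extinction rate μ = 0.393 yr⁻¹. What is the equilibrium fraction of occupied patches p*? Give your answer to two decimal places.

0.69

At equilibrium, colonization balances extinction: γ·p*·(1−p*) = μ·p*.
So p* = 1 − μ/γ = 1 − 0.393/1.263 = 1 − 0.3112 = 0.6888.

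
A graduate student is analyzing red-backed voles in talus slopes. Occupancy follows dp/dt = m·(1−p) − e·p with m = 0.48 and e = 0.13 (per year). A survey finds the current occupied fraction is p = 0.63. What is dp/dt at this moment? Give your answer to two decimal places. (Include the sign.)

Colonization term: m·(1−p) = 0.48×0.3700 = 0.17760.
Extinction term: e·p = 0.08190.
dp/dt = 0.17760 − 0.08190 = 0.09570.

0.10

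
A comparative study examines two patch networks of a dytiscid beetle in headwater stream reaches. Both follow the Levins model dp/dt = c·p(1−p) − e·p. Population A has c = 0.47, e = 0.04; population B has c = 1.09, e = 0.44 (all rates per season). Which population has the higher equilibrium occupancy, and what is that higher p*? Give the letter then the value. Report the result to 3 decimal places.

A, 0.915

A: p*_A = 1 − 0.04/0.47 = 0.9149.
B: p*_B = 1 − 0.44/1.09 = 0.5963.
A is higher at 0.9149.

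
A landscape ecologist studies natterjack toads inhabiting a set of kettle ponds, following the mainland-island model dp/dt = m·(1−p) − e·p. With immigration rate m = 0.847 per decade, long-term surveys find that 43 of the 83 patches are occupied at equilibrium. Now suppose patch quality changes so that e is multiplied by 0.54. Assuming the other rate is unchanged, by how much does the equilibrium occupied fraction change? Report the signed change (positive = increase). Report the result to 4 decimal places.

0.1476

Observed p* = 43/83 = 0.51807.
Balance m(1−p*) = e·p* gives e = m(1−p*)/p* = 0.847×0.48193/0.51807 = 0.78791.
New p* = m/(m+e) = 0.84700/(0.84700+0.42547) = 0.66563.
Δp* = 0.66563 − 0.51807 = +0.14756.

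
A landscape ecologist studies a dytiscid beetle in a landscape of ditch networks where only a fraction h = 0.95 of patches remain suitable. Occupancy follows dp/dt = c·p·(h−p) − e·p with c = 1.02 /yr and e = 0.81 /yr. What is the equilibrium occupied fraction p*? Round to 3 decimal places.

Setting dp/dt = 0 and dividing by p* gives c·(h−p*) = e.
So p* = h − e/c = 0.95 − 0.81/1.02 = 0.95 − 0.7941 = 0.1559.

0.156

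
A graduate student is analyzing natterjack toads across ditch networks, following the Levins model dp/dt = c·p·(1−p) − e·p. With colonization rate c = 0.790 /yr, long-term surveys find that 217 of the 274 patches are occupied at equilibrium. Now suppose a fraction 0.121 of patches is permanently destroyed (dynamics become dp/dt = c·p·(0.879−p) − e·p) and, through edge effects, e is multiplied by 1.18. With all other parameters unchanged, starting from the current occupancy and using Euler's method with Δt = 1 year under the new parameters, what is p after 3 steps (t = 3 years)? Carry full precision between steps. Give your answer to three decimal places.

Observed p* = 217/274 = 0.79197.
Balance c(1−p*) = e gives e = 0.790×(1 − 0.79197) = 0.16434.
Starting from p₀ = 0.79197; update p ← p + (dp/dt)·Δt with the new parameters.
  1  |  dp/dt·Δt = -0.099132  |  p_1 = 0.692838
  2  |  dp/dt·Δt = -0.032464  |  p_2 = 0.660374
  3  |  dp/dt·Δt = -0.014007  |  p_3 = 0.646367

0.646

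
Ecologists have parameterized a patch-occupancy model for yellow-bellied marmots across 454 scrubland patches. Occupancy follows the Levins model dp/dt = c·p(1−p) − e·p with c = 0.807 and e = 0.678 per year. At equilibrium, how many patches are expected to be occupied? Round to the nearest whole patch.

p* = 1 − e/c = 1 − 0.678/0.807 = 0.1599.
Expected occupied patches = N × p* = 454 × 0.1599 = 72.57 ≈ 73.

73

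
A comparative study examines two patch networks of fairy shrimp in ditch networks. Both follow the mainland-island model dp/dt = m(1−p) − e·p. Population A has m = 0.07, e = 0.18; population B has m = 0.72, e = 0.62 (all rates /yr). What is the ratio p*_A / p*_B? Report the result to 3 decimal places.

0.521

A: p*_A = m/(m+e) = 0.07/0.2500 = 0.2800.
B: p*_B = 0.72/1.3400 = 0.5373.
p*_A / p*_B = 0.2800/0.5373 = 0.5211.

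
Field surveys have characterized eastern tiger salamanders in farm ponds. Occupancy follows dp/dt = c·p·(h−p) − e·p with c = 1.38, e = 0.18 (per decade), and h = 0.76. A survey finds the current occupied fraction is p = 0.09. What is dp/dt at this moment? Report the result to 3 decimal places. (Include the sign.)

Colonization term: c·p·(h−p) = 1.38×0.09×0.6700 = 0.08321.
Extinction term: e·p = 0.01620.
dp/dt = 0.08321 − 0.01620 = 0.06701.

0.067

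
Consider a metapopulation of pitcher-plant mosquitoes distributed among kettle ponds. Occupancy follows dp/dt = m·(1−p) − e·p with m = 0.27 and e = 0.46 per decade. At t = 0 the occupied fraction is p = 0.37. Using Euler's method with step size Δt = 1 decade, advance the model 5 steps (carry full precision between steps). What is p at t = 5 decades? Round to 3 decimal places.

Update rule: p ← p + [m·(1−p) − e·p]·Δt with Δt = 1.
p: 0.37000 → 0.36990  (Δp = -0.00010)
p: 0.36990 → 0.36987  (Δp = -0.00003)
p: 0.36987 → 0.36987  (Δp = -0.00001)
p: 0.36987 → 0.36986  (Δp = -0.00000)
p: 0.36986 → 0.36986  (Δp = -0.00000)

0.370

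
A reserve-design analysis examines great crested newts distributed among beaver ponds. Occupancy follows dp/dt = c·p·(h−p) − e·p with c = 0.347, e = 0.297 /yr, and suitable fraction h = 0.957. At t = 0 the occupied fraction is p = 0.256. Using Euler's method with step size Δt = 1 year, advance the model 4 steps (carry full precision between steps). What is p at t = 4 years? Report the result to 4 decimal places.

Update rule: p ← p + [c·p·(h−p) − e·p]·Δt with Δt = 1.
p: 0.25600 → 0.24224  (Δp = -0.01376)
p: 0.24224 → 0.23037  (Δp = -0.01186)
p: 0.23037 → 0.22004  (Δp = -0.01033)
p: 0.22004 → 0.21096  (Δp = -0.00908)

0.2110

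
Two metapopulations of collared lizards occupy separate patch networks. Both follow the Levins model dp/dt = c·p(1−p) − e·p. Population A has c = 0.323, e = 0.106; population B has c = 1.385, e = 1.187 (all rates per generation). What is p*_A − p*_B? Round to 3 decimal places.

0.529

A: p*_A = 1 − 0.106/0.323 = 0.6718.
B: p*_B = 1 − 1.187/1.385 = 0.1430.
p*_A − p*_B = 0.6718 − 0.1430 = 0.5289.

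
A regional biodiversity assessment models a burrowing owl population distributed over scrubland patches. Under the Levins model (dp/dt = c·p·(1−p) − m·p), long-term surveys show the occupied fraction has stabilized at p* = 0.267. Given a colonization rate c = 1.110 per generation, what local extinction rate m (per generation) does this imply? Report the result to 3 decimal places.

At equilibrium c(1−p*) = m.
m = 1.110 × (1 − 0.267) = 1.110 × 0.7330 = 0.8136.

0.814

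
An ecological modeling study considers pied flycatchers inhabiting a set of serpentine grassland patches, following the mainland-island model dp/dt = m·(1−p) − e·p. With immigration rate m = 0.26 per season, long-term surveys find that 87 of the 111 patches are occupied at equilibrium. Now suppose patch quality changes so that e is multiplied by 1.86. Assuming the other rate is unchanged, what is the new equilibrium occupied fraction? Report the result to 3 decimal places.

Observed p* = 87/111 = 0.78378.
Balance m(1−p*) = e·p* gives e = m(1−p*)/p* = 0.26×0.21622/0.78378 = 0.07173.
New p* = m/(m+e) = 0.26000/(0.26000+0.13342) = 0.66087.

0.661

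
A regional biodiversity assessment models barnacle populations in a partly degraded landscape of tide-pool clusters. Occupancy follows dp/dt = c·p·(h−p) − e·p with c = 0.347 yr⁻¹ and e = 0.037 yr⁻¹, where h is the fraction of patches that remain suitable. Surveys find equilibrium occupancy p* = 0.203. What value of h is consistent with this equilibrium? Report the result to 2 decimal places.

At equilibrium c(h−p*) = e, so h = p* + e/c.
h = 0.203 + 0.037/0.347 = 0.203 + 0.1066 = 0.3096.

0.31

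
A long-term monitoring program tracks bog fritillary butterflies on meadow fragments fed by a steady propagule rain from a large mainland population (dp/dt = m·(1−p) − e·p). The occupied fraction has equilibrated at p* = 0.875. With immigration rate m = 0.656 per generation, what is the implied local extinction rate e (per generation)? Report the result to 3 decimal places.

At equilibrium m(1−p*) = e·p*, so e = m(1−p*)/p*.
e = 0.656 × 0.1250 / 0.875 = 0.0937.

0.094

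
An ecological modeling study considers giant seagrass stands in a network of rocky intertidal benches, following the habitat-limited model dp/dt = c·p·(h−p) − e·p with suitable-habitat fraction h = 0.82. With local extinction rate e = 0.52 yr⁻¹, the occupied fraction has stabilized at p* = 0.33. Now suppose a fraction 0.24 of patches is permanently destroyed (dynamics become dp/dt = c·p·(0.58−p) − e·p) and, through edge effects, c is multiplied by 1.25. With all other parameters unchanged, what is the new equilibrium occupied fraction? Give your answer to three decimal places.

0.188

Balance c(h−p*) = e gives c = e/(0.82 − 0.33000) = 0.52/0.49000 = 1.06122.
New p* = 0.58 − e/c = 0.58 − 0.52000/1.32653 = 0.18800.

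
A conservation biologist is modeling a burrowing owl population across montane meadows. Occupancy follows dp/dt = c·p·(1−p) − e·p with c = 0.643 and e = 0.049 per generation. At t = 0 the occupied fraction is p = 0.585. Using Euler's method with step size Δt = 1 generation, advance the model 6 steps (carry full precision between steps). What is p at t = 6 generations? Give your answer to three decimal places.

Update rule: p ← p + [c·p·(1−p) − e·p]·Δt with Δt = 1.
p: 0.58500 → 0.71244  (Δp = +0.12744)
p: 0.71244 → 0.80926  (Δp = +0.09682)
p: 0.80926 → 0.86886  (Δp = +0.05960)
p: 0.86886 → 0.89955  (Δp = +0.03069)
p: 0.89955 → 0.91357  (Δp = +0.01402)
p: 0.91357 → 0.91958  (Δp = +0.00600)

0.920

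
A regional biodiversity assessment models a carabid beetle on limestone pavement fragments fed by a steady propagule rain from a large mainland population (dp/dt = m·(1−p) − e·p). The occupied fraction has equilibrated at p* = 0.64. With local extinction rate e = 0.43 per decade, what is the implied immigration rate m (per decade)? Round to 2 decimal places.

0.76

At equilibrium m(1−p*) = e·p*, so m = e·p*/(1−p*).
m = 0.43 × 0.64 / 0.3600 = 0.2752/0.3600 = 0.7644.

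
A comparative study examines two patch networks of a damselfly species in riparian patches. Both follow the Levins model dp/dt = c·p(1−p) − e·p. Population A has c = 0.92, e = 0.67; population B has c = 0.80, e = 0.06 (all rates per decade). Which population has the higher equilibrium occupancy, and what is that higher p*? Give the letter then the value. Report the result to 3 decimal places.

B, 0.925

A: p*_A = 1 − 0.67/0.92 = 0.2717.
B: p*_B = 1 − 0.06/0.80 = 0.9250.
B is higher at 0.9250.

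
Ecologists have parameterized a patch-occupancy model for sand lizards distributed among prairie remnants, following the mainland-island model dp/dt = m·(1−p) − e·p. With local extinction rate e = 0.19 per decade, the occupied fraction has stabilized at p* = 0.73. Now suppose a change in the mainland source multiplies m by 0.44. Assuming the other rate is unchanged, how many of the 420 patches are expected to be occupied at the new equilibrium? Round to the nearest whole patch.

Balance m(1−p*) = e·p* gives m = e·p*/(1−p*) = 0.19×0.73000/0.27000 = 0.51370.
New p* = m/(m+e) = 0.22603/(0.22603+0.19000) = 0.54330.
Expected occupied = 420 × 0.54330 = 228.19 ≈ 228.

228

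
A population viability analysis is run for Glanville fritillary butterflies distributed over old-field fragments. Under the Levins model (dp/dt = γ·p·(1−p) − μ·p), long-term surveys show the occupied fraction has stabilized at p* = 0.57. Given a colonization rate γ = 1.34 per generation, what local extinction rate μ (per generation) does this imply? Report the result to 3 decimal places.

0.576

At equilibrium γ(1−p*) = μ.
μ = 1.34 × (1 − 0.57) = 1.34 × 0.4300 = 0.5762.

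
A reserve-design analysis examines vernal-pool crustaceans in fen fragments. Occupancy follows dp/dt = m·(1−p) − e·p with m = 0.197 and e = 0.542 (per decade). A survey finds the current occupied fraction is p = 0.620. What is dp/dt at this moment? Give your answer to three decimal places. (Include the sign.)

Colonization term: m·(1−p) = 0.197×0.3800 = 0.07486.
Extinction term: e·p = 0.33604.
dp/dt = 0.07486 − 0.33604 = -0.26118.

-0.261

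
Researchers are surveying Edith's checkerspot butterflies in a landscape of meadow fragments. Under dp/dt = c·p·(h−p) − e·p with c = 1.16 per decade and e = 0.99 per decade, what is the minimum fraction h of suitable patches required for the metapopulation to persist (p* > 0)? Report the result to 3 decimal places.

p* = h − e/c is positive only when h > e/c.
h_min = e/c = 0.99/1.16 = 0.8534.

0.853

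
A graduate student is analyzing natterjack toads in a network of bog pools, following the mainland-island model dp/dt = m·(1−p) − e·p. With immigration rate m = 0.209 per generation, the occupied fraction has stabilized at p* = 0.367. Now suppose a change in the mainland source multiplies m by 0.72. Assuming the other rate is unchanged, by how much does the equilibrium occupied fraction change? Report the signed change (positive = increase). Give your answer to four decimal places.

Balance m(1−p*) = e·p* gives e = m(1−p*)/p* = 0.209×0.63300/0.36700 = 0.36048.
New p* = m/(m+e) = 0.15048/(0.15048+0.36048) = 0.29450.
Δp* = 0.29450 − 0.36700 = -0.07250.

-0.0725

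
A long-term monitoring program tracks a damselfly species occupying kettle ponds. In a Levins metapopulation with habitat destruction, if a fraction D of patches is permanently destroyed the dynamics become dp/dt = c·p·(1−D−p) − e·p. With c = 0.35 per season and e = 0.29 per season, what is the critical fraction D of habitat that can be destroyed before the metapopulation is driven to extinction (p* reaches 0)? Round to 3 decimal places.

The nontrivial equilibrium is p* = (1−D) − e/c; extinction occurs when this hits zero.
So D_crit = 1 − e/c = 1 − 0.29/0.35 = 1 − 0.8286 = 0.1714.
This equals the undisturbed p*, a classic result of Lande's extension.

0.171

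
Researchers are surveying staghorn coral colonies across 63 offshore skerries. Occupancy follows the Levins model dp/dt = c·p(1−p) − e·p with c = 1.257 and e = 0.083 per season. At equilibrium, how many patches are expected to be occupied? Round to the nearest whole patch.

p* = 1 − e/c = 1 − 0.083/1.257 = 0.9340.
Expected occupied patches = N × p* = 63 × 0.9340 = 58.84 ≈ 59.

59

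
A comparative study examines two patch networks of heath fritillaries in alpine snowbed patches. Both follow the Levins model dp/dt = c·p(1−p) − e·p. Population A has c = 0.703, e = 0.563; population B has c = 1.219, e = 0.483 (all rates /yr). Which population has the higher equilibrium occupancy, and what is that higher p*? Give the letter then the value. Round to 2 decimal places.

B, 0.60

A: p*_A = 1 − 0.563/0.703 = 0.1991.
B: p*_B = 1 − 0.483/1.219 = 0.6038.
B is higher at 0.6038.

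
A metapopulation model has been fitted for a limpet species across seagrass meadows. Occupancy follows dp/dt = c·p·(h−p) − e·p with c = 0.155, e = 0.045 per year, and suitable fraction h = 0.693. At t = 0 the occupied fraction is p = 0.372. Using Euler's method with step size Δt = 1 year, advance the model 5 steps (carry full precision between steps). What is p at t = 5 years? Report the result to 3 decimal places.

0.380

Update rule: p ← p + [c·p·(h−p) − e·p]·Δt with Δt = 1.
  1  |  dp/dt·Δt = +0.001769  |  p_1 = 0.373769
  2  |  dp/dt·Δt = +0.001675  |  p_2 = 0.375444
  3  |  dp/dt·Δt = +0.001585  |  p_3 = 0.377028
  4  |  dp/dt·Δt = +0.001499  |  p_4 = 0.378527
  5  |  dp/dt·Δt = +0.001417  |  p_5 = 0.379944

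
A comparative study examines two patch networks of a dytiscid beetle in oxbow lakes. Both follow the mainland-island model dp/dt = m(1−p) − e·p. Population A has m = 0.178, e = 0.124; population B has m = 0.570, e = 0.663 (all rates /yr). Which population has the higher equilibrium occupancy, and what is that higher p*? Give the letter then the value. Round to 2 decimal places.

A, 0.59

A: p*_A = m/(m+e) = 0.178/0.3020 = 0.5894.
B: p*_B = 0.570/1.2330 = 0.4623.
A is higher at 0.5894.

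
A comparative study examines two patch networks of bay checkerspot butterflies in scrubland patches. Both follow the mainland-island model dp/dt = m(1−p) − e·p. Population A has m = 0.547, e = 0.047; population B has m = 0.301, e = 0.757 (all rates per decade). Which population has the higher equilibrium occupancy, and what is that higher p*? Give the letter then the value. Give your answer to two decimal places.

A: p*_A = m/(m+e) = 0.547/0.5940 = 0.9209.
B: p*_B = 0.301/1.0580 = 0.2845.
A is higher at 0.9209.

A, 0.92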